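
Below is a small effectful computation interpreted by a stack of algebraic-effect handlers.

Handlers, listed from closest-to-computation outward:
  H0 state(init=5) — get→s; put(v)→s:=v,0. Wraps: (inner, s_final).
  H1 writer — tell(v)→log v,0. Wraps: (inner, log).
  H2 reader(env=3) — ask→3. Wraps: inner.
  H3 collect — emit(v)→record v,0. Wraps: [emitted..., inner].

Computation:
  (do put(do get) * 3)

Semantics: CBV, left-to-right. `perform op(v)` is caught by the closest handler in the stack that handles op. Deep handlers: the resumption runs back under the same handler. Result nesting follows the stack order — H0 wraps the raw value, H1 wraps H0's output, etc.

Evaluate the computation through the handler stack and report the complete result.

Working:
get @ H0 ⇒ 5
put(5) @ H0 ⇒ s:=5
H0 returns (0, 5)
H1 returns ((0, 5), ())
H2 returns ((0, 5), ())
H3 returns [((0, 5), ())]
= [((0, 5), ())]

Answer: [((0, 5), ())]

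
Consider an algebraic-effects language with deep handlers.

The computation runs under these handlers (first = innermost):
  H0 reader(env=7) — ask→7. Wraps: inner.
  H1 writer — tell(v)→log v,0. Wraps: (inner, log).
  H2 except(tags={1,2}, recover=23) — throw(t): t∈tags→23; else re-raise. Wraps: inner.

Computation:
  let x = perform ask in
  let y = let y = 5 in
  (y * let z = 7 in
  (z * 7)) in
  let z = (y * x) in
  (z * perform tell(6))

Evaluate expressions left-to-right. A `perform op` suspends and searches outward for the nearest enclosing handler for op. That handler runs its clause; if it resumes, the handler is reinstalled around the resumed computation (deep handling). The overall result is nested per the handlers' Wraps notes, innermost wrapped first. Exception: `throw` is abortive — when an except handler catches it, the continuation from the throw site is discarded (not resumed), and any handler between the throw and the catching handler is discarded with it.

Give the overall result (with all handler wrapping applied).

Working:
ask @ H0 ⇒ 7
tell(6) @ H1 ⇒ log+=6
H0 returns 0
H1 returns (0, (6))
H2 returns (0, (6))
= (0, (6))

Answer: (0, (6))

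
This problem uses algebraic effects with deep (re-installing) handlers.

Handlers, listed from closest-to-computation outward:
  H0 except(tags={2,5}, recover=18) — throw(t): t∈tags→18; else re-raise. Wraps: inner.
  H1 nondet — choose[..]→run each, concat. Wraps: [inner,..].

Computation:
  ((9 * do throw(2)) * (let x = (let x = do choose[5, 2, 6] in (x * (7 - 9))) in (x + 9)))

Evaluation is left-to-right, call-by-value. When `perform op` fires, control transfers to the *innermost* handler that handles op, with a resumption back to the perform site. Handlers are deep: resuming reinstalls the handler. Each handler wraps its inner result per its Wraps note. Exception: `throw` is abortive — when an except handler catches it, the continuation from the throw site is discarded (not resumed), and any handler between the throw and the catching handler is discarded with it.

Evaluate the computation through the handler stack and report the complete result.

Evaluation trace:
throw(2) @ H0 caught ⇒ 18
H1 returns [18]
= [18]

Answer: [18]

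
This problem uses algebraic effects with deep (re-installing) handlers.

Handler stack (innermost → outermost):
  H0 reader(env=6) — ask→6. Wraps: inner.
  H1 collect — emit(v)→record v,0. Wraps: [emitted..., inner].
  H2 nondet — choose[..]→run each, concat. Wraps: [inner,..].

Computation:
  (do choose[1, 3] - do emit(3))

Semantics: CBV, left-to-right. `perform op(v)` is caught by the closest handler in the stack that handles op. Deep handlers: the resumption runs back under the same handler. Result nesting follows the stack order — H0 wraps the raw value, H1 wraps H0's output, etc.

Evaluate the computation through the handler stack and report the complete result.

Working:
choose[1, 3] @ H2
  branch[0] choose=1:
    emit(3) @ H1 ⇒ out+=3
    H0 returns 1
    H1 returns [3, 1]
    H2 returns [[3, 1]]
  branch[1] choose=3:
    emit(3) @ H1 ⇒ out+=3
    H0 returns 3
    H1 returns [3, 3]
    H2 returns [[3, 3]]
= [[3, 1], [3, 3]]

Answer: [[3, 1], [3, 3]]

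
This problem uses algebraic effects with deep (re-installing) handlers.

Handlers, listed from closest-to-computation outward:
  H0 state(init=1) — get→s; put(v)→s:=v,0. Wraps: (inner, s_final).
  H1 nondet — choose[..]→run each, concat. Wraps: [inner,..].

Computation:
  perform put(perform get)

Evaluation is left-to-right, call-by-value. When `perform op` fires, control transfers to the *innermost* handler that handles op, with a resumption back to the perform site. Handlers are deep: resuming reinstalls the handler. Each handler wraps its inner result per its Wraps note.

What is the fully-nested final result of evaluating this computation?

Evaluation trace:
get @ H0 ⇒ 1
put(1) @ H0 ⇒ s:=1
H0 returns (0, 1)
H1 returns [(0, 1)]
= [(0, 1)]

Answer: [(0, 1)]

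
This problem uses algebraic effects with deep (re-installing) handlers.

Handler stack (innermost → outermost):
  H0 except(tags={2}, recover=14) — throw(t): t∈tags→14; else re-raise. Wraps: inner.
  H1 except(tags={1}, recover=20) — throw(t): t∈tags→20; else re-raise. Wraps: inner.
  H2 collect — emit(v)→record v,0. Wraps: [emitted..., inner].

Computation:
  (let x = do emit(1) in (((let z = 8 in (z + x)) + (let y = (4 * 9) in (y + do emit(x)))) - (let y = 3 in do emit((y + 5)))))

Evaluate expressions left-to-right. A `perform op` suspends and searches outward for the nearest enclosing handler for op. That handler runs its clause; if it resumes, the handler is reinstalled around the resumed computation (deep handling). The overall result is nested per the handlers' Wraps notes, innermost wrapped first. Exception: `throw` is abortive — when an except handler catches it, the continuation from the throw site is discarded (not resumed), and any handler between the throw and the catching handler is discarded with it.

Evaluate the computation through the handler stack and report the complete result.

Answer: [1, 0, 8, 44]

Working:
emit(1) @ H2 ⇒ out+=1
emit(0) @ H2 ⇒ out+=0
emit(8) @ H2 ⇒ out+=8
H0 returns 44
H1 returns 44
H2 returns [1, 0, 8, 44]
= [1, 0, 8, 44]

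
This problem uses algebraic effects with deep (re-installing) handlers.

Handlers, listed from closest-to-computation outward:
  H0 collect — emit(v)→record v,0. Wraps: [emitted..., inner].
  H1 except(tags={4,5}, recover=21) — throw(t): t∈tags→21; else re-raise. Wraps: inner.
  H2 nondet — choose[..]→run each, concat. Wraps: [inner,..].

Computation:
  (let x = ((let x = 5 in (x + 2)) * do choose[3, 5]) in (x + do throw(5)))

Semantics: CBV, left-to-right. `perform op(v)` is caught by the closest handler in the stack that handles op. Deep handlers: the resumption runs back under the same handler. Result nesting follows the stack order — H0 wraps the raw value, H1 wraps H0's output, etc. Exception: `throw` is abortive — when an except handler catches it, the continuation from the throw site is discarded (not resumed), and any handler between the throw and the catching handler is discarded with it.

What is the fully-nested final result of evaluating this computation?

Answer: [21, 21]

Step-by-step:
choose[3, 5] @ H2
  branch[0] choose=3:
    throw(5) @ H1 caught ⇒ 21
    H2 returns [21]
  branch[1] choose=5:
    throw(5) @ H1 caught ⇒ 21
    H2 returns [21]
= [21, 21]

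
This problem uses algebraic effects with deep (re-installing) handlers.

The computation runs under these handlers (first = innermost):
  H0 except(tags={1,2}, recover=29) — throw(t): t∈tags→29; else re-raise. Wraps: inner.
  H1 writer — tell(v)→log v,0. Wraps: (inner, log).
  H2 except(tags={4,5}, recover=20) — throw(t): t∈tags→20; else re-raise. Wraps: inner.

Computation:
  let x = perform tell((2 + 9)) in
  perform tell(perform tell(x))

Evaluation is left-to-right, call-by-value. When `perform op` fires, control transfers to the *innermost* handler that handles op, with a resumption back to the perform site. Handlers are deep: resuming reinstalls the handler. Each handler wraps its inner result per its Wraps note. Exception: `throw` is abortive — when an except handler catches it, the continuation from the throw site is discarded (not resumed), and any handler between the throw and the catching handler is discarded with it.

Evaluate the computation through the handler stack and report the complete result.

Answer: (0, (11, 0, 0))

Step-by-step:
tell(11) @ H1 ⇒ log+=11
tell(0) @ H1 ⇒ log+=0
tell(0) @ H1 ⇒ log+=0
H0 returns 0
H1 returns (0, (11, 0, 0))
H2 returns (0, (11, 0, 0))
= (0, (11, 0, 0))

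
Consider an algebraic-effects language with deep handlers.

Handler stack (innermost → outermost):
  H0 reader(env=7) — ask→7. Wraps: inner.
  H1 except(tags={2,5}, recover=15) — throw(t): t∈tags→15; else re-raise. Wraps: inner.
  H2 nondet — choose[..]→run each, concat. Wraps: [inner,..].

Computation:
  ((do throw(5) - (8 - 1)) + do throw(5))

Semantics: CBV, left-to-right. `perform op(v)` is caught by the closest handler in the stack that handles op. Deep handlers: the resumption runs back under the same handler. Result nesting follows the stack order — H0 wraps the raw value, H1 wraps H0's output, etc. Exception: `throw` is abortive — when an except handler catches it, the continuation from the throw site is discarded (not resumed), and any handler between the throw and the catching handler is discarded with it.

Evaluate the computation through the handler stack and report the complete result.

Step-by-step:
throw(5) @ H1 caught ⇒ 15
H2 returns [15]
= [15]

Answer: [15]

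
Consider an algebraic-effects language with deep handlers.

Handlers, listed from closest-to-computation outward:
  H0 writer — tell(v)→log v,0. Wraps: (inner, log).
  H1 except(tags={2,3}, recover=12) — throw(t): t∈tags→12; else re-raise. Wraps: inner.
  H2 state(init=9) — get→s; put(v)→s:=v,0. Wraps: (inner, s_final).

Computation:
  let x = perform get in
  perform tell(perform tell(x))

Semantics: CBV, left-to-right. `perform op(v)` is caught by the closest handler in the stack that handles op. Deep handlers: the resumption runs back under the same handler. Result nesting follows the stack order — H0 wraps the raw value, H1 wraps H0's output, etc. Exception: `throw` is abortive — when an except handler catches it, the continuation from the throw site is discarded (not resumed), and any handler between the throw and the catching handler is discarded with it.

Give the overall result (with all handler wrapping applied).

Working:
get @ H2 ⇒ 9
tell(9) @ H0 ⇒ log+=9
tell(0) @ H0 ⇒ log+=0
H0 returns (0, (9, 0))
H1 returns (0, (9, 0))
H2 returns ((0, (9, 0)), 9)
= ((0, (9, 0)), 9)

Answer: ((0, (9, 0)), 9)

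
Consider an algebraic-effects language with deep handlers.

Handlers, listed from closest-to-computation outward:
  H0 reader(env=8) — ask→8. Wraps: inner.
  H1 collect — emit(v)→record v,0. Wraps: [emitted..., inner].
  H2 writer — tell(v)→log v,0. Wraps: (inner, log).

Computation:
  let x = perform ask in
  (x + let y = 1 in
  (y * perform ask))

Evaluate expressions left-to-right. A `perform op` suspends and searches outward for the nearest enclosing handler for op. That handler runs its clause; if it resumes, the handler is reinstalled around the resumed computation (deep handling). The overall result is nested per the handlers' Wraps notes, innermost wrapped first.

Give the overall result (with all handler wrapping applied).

Answer: ([16], ())

Step-by-step:
ask @ H0 ⇒ 8
ask @ H0 ⇒ 8
H0 returns 16
H1 returns [16]
H2 returns ([16], ())
= ([16], ())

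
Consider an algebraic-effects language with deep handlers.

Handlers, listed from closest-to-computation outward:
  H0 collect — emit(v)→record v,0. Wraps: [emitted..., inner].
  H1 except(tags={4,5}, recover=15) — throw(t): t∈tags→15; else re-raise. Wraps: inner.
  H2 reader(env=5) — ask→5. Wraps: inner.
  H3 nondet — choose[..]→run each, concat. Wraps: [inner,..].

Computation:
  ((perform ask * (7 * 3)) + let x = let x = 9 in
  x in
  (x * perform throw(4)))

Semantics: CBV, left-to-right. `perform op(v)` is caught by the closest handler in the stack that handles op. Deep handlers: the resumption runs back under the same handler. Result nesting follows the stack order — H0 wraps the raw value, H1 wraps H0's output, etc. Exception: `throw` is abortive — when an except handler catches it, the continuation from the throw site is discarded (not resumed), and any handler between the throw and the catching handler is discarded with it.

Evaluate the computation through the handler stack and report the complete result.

Step-by-step:
ask @ H2 ⇒ 5
throw(4) @ H1 caught ⇒ 15
H2 returns 15
H3 returns [15]
= [15]

Answer: [15]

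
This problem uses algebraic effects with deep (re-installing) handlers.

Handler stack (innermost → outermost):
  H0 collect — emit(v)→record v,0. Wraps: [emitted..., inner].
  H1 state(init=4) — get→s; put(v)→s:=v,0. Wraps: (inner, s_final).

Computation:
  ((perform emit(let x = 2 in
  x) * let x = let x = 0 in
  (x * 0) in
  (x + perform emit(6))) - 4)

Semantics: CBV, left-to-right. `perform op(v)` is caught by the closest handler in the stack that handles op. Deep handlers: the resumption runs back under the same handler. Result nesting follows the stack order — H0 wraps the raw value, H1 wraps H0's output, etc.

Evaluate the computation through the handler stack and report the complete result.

Working:
emit(2) @ H0 ⇒ out+=2
emit(6) @ H0 ⇒ out+=6
H0 returns [2, 6, -4]
H1 returns ([2, 6, -4], 4)
= ([2, 6, -4], 4)

Answer: ([2, 6, -4], 4)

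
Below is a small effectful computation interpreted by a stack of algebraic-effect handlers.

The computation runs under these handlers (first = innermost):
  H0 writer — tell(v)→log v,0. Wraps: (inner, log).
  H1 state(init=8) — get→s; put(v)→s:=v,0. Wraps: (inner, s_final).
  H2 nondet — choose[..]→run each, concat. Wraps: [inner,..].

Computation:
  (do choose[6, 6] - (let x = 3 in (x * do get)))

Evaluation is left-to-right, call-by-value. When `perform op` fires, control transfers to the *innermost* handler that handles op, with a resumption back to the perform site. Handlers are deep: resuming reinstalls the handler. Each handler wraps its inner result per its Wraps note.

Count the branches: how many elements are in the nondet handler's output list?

Working:
choose[6, 6] @ H2
  branch[0] choose=6:
    get @ H1 ⇒ 8
    H0 returns (-18, ())
    H1 returns ((-18, ()), 8)
    H2 returns [((-18, ()), 8)]
  branch[1] choose=6:
    get @ H1 ⇒ 8
    H0 returns (-18, ())
    H1 returns ((-18, ()), 8)
    H2 returns [((-18, ()), 8)]
= [((-18, ()), 8), ((-18, ()), 8)]

Answer: 2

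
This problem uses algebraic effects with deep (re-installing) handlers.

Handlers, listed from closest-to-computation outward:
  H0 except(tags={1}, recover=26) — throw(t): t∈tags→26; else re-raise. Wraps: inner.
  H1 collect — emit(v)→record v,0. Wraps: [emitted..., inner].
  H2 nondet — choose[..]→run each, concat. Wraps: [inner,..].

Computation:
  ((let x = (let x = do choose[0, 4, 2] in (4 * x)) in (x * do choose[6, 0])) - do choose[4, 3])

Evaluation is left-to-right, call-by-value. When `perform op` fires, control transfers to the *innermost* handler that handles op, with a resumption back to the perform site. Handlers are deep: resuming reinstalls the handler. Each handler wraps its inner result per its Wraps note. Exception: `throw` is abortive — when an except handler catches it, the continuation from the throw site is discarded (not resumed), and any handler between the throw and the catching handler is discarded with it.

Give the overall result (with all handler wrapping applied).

Answer: [[-4], [-3], [-4], [-3], [92], [93], [-4], [-3], [44], [45], [-4], [-3]]

Working:
choose[0, 4, 2] @ H2
  branch[0] choose=0:
    choose[6, 0] @ H2
      branch[0] choose=6:
        choose[4, 3] @ H2
          branch[0] choose=4:
            H0 returns -4
            H1 returns [-4]
            H2 returns [[-4]]
          branch[1] choose=3:
            H0 returns -3
            H1 returns [-3]
            H2 returns [[-3]]
      branch[1] choose=0:
        choose[4, 3] @ H2
          branch[0] choose=4:
            H0 returns -4
            H1 returns [-4]
            H2 returns [[-4]]
          branch[1] choose=3:
            H0 returns -3
            H1 returns [-3]
            H2 returns [[-3]]
  branch[1] choose=4:
    choose[6, 0] @ H2
      branch[0] choose=6:
        choose[4, 3] @ H2
          branch[0] choose=4:
            H0 returns 92
            H1 returns [92]
            H2 returns [[92]]
          branch[1] choose=3:
            H0 returns 93
            H1 returns [93]
            H2 returns [[93]]
      branch[1] choose=0:
        choose[4, 3] @ H2
          branch[0] choose=4:
            H0 returns -4
            H1 returns [-4]
            H2 returns [[-4]]
          branch[1] choose=3:
            H0 returns -3
            H1 returns [-3]
            H2 returns [[-3]]
  branch[2] choose=2:
    choose[6, 0] @ H2
      branch[0] choose=6:
        choose[4, 3] @ H2
          branch[0] choose=4:
            H0 returns 44
            H1 returns [44]
            H2 returns [[44]]
          branch[1] choose=3:
            H0 returns 45
            H1 returns [45]
            H2 returns [[45]]
      branch[1] choose=0:
        choose[4, 3] @ H2
          branch[0] choose=4:
            H0 returns -4
            H1 returns [-4]
            H2 returns [[-4]]
          branch[1] choose=3:
            H0 returns -3
            H1 returns [-3]
            H2 returns [[-3]]
= [[-4], [-3], [-4], [-3], [92], [93], [-4], [-3], [44], [45], [-4], [-3]]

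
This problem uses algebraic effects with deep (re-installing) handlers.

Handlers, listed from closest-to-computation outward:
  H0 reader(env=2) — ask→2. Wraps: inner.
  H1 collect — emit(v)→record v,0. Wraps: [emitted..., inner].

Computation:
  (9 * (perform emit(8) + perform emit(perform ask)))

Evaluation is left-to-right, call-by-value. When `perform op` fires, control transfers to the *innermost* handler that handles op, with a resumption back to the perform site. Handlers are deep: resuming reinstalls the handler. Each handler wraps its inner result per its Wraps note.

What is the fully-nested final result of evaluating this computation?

Evaluation trace:
emit(8) @ H1 ⇒ out+=8
ask @ H0 ⇒ 2
emit(2) @ H1 ⇒ out+=2
H0 returns 0
H1 returns [8, 2, 0]
= [8, 2, 0]

Answer: [8, 2, 0]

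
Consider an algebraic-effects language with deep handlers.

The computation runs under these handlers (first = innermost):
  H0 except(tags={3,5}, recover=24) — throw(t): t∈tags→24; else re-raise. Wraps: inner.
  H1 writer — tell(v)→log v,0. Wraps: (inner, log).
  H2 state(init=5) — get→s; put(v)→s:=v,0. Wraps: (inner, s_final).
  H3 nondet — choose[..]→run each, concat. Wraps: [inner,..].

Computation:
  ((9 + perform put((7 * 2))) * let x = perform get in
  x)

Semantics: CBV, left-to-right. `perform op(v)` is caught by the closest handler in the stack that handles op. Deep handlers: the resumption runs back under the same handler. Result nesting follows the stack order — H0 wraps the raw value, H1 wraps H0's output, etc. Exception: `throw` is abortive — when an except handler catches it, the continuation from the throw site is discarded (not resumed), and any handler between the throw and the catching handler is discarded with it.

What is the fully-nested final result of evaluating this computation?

Answer: [((126, ()), 14)]

Step-by-step:
put(14) @ H2 ⇒ s:=14
get @ H2 ⇒ 14
H0 returns 126
H1 returns (126, ())
H2 returns ((126, ()), 14)
H3 returns [((126, ()), 14)]
= [((126, ()), 14)]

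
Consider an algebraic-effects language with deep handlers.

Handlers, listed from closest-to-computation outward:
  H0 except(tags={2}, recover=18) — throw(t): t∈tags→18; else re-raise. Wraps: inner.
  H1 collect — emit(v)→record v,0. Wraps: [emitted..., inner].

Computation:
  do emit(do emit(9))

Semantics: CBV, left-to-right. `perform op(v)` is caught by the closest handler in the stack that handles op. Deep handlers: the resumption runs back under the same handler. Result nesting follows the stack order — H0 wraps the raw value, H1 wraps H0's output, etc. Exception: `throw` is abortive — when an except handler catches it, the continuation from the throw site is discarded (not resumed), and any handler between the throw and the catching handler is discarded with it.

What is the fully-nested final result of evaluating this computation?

Step-by-step:
emit(9) @ H1 ⇒ out+=9
emit(0) @ H1 ⇒ out+=0
H0 returns 0
H1 returns [9, 0, 0]
= [9, 0, 0]

Answer: [9, 0, 0]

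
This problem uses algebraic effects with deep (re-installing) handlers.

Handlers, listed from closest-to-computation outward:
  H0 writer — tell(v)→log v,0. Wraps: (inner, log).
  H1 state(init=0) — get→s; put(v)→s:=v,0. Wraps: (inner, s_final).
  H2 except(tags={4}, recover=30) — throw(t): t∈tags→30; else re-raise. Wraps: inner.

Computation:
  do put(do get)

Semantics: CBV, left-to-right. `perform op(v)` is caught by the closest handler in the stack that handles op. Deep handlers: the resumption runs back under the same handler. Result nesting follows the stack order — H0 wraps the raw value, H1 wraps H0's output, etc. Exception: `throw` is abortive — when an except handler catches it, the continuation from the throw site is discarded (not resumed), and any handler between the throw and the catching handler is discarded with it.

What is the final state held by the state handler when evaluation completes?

Step-by-step:
get @ H1 ⇒ 0
put(0) @ H1 ⇒ s:=0
H0 returns (0, ())
H1 returns ((0, ()), 0)
H2 returns ((0, ()), 0)
= ((0, ()), 0)

Answer: 0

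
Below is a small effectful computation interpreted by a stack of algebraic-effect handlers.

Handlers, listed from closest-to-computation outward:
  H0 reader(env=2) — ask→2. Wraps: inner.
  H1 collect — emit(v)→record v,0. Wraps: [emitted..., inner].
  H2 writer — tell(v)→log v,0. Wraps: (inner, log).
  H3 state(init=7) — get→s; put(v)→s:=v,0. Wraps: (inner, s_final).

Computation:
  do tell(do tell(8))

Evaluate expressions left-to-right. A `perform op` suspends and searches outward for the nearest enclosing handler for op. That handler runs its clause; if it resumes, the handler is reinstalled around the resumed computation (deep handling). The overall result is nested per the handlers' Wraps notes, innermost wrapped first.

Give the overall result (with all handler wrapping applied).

Answer: (([0], (8, 0)), 7)

Evaluation trace:
tell(8) @ H2 ⇒ log+=8
tell(0) @ H2 ⇒ log+=0
H0 returns 0
H1 returns [0]
H2 returns ([0], (8, 0))
H3 returns (([0], (8, 0)), 7)
= (([0], (8, 0)), 7)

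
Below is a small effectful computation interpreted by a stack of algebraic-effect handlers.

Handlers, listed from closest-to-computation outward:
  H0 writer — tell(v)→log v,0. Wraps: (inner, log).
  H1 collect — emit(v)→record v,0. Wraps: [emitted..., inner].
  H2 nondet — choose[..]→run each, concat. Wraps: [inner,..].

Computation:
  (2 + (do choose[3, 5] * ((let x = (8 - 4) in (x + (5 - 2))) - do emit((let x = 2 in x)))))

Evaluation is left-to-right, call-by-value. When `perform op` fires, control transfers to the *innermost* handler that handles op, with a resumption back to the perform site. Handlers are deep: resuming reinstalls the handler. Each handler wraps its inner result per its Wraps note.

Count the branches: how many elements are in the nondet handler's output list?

Answer: 2

Working:
choose[3, 5] @ H2
  branch[0] choose=3:
    emit(2) @ H1 ⇒ out+=2
    H0 returns (23, ())
    H1 returns [2, (23, ())]
    H2 returns [[2, (23, ())]]
  branch[1] choose=5:
    emit(2) @ H1 ⇒ out+=2
    H0 returns (37, ())
    H1 returns [2, (37, ())]
    H2 returns [[2, (37, ())]]
= [[2, (23, ())], [2, (37, ())]]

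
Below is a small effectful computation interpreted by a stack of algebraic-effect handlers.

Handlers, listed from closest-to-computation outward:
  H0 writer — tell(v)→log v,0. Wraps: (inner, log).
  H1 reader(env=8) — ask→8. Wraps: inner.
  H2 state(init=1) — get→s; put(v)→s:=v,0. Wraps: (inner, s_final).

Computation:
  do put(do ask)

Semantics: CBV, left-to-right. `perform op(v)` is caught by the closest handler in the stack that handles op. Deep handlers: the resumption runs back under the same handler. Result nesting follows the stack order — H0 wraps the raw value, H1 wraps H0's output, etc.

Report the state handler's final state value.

Answer: 8

Step-by-step:
ask @ H1 ⇒ 8
put(8) @ H2 ⇒ s:=8
H0 returns (0, ())
H1 returns (0, ())
H2 returns ((0, ()), 8)
= ((0, ()), 8)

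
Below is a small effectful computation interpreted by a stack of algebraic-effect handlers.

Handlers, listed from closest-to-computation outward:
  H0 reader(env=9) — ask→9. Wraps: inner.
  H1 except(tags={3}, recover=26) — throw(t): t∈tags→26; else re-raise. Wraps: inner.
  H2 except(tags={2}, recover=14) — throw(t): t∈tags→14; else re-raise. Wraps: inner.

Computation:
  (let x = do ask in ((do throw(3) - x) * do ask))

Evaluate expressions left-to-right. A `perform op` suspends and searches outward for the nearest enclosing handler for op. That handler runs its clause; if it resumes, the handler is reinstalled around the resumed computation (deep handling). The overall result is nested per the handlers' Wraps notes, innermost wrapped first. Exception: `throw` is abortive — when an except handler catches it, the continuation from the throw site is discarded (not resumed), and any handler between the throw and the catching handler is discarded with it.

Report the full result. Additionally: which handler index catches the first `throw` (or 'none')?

Evaluation trace:
ask @ H0 ⇒ 9
throw(3) @ H1 caught ⇒ 26
H2 returns 26
= 26

Answer: 26 ; first throw caught by: H1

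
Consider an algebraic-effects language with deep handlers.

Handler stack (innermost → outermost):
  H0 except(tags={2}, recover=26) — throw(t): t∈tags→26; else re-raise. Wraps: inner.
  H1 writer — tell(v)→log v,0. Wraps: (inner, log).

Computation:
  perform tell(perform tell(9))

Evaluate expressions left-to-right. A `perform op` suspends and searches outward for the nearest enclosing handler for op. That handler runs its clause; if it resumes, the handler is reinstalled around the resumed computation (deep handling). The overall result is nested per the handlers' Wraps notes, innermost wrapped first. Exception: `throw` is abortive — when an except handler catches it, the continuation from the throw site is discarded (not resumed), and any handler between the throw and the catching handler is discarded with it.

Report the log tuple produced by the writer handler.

Answer: (9, 0)

Step-by-step:
tell(9) @ H1 ⇒ log+=9
tell(0) @ H1 ⇒ log+=0
H0 returns 0
H1 returns (0, (9, 0))
= (0, (9, 0))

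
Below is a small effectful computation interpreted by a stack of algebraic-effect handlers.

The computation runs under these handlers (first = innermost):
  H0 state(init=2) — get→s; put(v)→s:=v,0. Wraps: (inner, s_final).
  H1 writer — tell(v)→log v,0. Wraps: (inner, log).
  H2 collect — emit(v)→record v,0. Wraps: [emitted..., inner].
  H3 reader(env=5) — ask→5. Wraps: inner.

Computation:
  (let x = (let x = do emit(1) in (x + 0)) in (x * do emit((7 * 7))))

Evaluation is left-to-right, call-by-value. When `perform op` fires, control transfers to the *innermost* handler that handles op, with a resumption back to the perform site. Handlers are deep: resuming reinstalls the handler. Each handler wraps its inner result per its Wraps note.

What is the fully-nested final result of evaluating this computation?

Working:
emit(1) @ H2 ⇒ out+=1
emit(49) @ H2 ⇒ out+=49
H0 returns (0, 2)
H1 returns ((0, 2), ())
H2 returns [1, 49, ((0, 2), ())]
H3 returns [1, 49, ((0, 2), ())]
= [1, 49, ((0, 2), ())]

Answer: [1, 49, ((0, 2), ())]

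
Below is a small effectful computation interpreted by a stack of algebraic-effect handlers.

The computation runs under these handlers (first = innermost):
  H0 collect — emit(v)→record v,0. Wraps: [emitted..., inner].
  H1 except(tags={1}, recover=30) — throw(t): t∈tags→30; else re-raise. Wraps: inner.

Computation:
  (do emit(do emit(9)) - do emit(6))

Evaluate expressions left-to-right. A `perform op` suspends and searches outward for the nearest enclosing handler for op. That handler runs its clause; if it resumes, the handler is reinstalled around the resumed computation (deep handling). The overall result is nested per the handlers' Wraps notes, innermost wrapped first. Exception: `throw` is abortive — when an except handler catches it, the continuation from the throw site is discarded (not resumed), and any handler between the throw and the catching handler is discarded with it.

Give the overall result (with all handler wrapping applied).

Answer: [9, 0, 6, 0]

Working:
emit(9) @ H0 ⇒ out+=9
emit(0) @ H0 ⇒ out+=0
emit(6) @ H0 ⇒ out+=6
H0 returns [9, 0, 6, 0]
H1 returns [9, 0, 6, 0]
= [9, 0, 6, 0]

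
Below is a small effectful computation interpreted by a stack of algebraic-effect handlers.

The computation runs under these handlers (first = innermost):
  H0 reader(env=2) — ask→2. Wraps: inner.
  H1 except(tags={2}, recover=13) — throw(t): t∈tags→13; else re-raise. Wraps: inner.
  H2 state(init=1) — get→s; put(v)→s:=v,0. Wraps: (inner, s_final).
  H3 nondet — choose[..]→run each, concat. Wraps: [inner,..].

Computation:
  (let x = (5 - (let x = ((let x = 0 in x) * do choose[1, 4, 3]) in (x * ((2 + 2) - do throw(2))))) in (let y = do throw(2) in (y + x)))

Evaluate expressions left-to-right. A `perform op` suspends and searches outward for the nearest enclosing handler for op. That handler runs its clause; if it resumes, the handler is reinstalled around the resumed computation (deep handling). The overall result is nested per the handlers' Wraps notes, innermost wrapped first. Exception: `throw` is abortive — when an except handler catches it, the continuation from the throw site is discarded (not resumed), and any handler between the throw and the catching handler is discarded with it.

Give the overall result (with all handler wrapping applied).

Step-by-step:
choose[1, 4, 3] @ H3
  branch[0] choose=1:
    throw(2) @ H1 caught ⇒ 13
    H2 returns (13, 1)
    H3 returns [(13, 1)]
  branch[1] choose=4:
    throw(2) @ H1 caught ⇒ 13
    H2 returns (13, 1)
    H3 returns [(13, 1)]
  branch[2] choose=3:
    throw(2) @ H1 caught ⇒ 13
    H2 returns (13, 1)
    H3 returns [(13, 1)]
= [(13, 1), (13, 1), (13, 1)]

Answer: [(13, 1), (13, 1), (13, 1)]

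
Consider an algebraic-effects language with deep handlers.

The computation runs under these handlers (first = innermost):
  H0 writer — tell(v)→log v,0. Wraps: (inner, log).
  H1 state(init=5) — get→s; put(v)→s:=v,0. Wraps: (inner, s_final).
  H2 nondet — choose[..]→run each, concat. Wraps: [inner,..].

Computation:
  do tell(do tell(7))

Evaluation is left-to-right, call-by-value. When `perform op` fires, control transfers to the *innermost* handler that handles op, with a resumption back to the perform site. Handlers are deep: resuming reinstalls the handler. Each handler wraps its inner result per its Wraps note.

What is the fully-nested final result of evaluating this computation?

Working:
tell(7) @ H0 ⇒ log+=7
tell(0) @ H0 ⇒ log+=0
H0 returns (0, (7, 0))
H1 returns ((0, (7, 0)), 5)
H2 returns [((0, (7, 0)), 5)]
= [((0, (7, 0)), 5)]

Answer: [((0, (7, 0)), 5)]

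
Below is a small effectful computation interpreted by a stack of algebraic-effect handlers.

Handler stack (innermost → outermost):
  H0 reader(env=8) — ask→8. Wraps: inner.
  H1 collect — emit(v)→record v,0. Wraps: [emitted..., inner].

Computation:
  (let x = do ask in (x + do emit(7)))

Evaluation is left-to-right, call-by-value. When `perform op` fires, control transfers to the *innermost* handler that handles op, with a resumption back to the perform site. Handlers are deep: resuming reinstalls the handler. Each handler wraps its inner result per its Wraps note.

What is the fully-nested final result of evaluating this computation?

Answer: [7, 8]

Evaluation trace:
ask @ H0 ⇒ 8
emit(7) @ H1 ⇒ out+=7
H0 returns 8
H1 returns [7, 8]
= [7, 8]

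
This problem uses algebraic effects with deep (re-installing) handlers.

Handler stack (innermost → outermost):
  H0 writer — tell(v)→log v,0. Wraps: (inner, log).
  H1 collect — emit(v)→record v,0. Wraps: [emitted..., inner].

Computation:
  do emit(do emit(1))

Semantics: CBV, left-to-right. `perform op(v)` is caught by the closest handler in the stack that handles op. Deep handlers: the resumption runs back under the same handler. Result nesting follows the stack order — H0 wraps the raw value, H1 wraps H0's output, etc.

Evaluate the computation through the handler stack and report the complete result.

Answer: [1, 0, (0, ())]

Working:
emit(1) @ H1 ⇒ out+=1
emit(0) @ H1 ⇒ out+=0
H0 returns (0, ())
H1 returns [1, 0, (0, ())]
= [1, 0, (0, ())]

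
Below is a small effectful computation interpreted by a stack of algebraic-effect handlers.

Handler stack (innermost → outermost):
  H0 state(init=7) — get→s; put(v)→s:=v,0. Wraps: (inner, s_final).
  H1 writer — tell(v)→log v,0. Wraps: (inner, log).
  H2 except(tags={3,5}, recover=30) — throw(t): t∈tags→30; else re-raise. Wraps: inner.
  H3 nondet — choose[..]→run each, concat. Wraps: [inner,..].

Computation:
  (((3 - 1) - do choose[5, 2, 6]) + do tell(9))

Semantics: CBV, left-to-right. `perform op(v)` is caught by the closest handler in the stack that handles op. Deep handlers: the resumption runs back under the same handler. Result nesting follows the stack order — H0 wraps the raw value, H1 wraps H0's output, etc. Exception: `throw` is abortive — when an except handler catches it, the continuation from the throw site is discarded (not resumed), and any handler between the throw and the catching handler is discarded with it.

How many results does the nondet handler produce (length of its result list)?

Working:
choose[5, 2, 6] @ H3
  branch[0] choose=5:
    tell(9) @ H1 ⇒ log+=9
    H0 returns (-3, 7)
    H1 returns ((-3, 7), (9))
    H2 returns ((-3, 7), (9))
    H3 returns [((-3, 7), (9))]
  branch[1] choose=2:
    tell(9) @ H1 ⇒ log+=9
    H0 returns (0, 7)
    H1 returns ((0, 7), (9))
    H2 returns ((0, 7), (9))
    H3 returns [((0, 7), (9))]
  branch[2] choose=6:
    tell(9) @ H1 ⇒ log+=9
    H0 returns (-4, 7)
    H1 returns ((-4, 7), (9))
    H2 returns ((-4, 7), (9))
    H3 returns [((-4, 7), (9))]
= [((-3, 7), (9)), ((0, 7), (9)), ((-4, 7), (9))]

Answer: 3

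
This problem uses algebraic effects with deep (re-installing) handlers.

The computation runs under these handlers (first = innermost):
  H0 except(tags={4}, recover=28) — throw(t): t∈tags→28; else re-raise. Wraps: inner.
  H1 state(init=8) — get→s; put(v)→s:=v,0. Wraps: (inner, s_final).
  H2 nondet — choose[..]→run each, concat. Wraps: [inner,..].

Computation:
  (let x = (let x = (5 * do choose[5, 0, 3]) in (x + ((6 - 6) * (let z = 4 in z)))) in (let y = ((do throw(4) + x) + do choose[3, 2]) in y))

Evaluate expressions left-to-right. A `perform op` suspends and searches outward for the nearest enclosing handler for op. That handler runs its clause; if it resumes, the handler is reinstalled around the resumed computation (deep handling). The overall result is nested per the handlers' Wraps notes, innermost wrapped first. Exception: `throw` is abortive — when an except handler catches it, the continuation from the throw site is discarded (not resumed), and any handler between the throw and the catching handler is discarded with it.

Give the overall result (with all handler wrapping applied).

Step-by-step:
choose[5, 0, 3] @ H2
  branch[0] choose=5:
    throw(4) @ H0 caught ⇒ 28
    H1 returns (28, 8)
    H2 returns [(28, 8)]
  branch[1] choose=0:
    throw(4) @ H0 caught ⇒ 28
    H1 returns (28, 8)
    H2 returns [(28, 8)]
  branch[2] choose=3:
    throw(4) @ H0 caught ⇒ 28
    H1 returns (28, 8)
    H2 returns [(28, 8)]
= [(28, 8), (28, 8), (28, 8)]

Answer: [(28, 8), (28, 8), (28, 8)]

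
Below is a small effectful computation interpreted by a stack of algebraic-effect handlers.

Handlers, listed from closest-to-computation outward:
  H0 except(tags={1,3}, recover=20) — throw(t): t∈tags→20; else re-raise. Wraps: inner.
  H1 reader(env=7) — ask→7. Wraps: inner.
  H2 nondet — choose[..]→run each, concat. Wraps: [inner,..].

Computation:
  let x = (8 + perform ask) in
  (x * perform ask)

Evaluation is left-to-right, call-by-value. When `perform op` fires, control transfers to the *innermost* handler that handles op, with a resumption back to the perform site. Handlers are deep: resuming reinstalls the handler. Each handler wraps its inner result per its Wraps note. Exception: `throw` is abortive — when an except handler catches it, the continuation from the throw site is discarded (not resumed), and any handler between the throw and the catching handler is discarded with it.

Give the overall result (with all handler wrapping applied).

Working:
ask @ H1 ⇒ 7
ask @ H1 ⇒ 7
H0 returns 105
H1 returns 105
H2 returns [105]
= [105]

Answer: [105]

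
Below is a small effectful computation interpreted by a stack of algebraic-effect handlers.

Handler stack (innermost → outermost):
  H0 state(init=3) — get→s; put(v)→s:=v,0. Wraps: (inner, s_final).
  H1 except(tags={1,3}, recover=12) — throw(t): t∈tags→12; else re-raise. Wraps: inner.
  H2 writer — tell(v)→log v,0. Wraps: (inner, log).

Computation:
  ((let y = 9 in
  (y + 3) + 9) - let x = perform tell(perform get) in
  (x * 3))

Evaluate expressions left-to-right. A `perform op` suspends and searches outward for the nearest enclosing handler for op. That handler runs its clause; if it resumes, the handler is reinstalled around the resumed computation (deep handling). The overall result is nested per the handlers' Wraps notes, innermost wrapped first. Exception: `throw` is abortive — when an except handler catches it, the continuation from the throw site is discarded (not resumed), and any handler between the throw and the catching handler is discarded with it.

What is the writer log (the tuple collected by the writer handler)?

Answer: (3)

Evaluation trace:
get @ H0 ⇒ 3
tell(3) @ H2 ⇒ log+=3
H0 returns (21, 3)
H1 returns (21, 3)
H2 returns ((21, 3), (3))
= ((21, 3), (3))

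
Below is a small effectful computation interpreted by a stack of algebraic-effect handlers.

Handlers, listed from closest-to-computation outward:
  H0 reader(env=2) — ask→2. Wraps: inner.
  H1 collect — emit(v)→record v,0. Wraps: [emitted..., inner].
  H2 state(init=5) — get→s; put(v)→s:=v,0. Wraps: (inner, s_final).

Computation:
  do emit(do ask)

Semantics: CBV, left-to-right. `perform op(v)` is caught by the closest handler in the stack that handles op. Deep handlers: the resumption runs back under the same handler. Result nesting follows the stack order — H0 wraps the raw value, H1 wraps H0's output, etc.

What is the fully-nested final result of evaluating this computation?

Evaluation trace:
ask @ H0 ⇒ 2
emit(2) @ H1 ⇒ out+=2
H0 returns 0
H1 returns [2, 0]
H2 returns ([2, 0], 5)
= ([2, 0], 5)

Answer: ([2, 0], 5)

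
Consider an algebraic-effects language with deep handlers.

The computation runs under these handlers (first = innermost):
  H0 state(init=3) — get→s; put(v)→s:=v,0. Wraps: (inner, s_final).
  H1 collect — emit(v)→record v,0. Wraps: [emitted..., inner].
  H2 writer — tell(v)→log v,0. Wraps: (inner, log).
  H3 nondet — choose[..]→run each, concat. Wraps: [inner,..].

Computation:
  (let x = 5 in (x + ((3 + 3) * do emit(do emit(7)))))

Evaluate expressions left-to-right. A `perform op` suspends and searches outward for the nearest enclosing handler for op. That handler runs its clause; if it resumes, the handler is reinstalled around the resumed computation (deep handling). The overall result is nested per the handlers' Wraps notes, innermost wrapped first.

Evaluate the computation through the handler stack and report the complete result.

Evaluation trace:
emit(7) @ H1 ⇒ out+=7
emit(0) @ H1 ⇒ out+=0
H0 returns (5, 3)
H1 returns [7, 0, (5, 3)]
H2 returns ([7, 0, (5, 3)], ())
H3 returns [([7, 0, (5, 3)], ())]
= [([7, 0, (5, 3)], ())]

Answer: [([7, 0, (5, 3)], ())]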